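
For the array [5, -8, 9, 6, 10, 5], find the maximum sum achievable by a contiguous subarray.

Using Kadane's algorithm on [5, -8, 9, 6, 10, 5]:

Scanning through the array:
Position 1 (value -8): max_ending_here = -3, max_so_far = 5
Position 2 (value 9): max_ending_here = 9, max_so_far = 9
Position 3 (value 6): max_ending_here = 15, max_so_far = 15
Position 4 (value 10): max_ending_here = 25, max_so_far = 25
Position 5 (value 5): max_ending_here = 30, max_so_far = 30

Maximum subarray: [9, 6, 10, 5]
Maximum sum: 30

The maximum subarray is [9, 6, 10, 5] with sum 30. This subarray runs from index 2 to index 5.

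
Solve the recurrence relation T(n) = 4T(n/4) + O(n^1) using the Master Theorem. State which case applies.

Master Theorem for T(n) = 4T(n/4) + O(n^1):

a = 4, b = 4, c = 1
log_b(a) = log_4(4) = 1.0000

Case 2: c = 1 = log_4(4) = 1.0000
T(n) = O(n^1 log n) = O(n log n)

For T(n) = 4T(n/4) + O(n^1): log_4(4) = 1.0000. This is Case 2 of the Master Theorem (c = log_b(a), equal work at all levels), giving O(n log n).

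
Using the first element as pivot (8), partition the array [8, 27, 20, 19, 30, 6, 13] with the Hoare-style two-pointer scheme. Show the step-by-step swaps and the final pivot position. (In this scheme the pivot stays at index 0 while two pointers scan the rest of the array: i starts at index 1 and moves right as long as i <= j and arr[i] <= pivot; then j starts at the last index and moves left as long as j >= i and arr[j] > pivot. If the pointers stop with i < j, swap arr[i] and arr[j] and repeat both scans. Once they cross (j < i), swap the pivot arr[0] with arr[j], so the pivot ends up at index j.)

Hoare-style two-pointer partition with pivot = 8:

Initial array: [8, 27, 20, 19, 30, 6, 13]

Pointers start at i = 1, j = 6.
i stops at index 1 (arr[1]=27 > 8), j stops at index 5 (arr[5]=6 <= 8): swap arr[1] and arr[5], array becomes [8, 6, 20, 19, 30, 27, 13]
i ends at 2, j ends at 1: the pointers have crossed (j < i), so scanning stops.

Swap pivot arr[0] with arr[1] to place pivot at position 1: [6, 8, 20, 19, 30, 27, 13]
Pivot position: 1

After partitioning with pivot 8, the array becomes [6, 8, 20, 19, 30, 27, 13]. The pivot is placed at index 1. All elements to the left of the pivot are <= 8, and all elements to the right are > 8.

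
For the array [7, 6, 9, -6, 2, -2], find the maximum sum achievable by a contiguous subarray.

Using Kadane's algorithm on [7, 6, 9, -6, 2, -2]:

Scanning through the array:
Position 1 (value 6): max_ending_here = 13, max_so_far = 13
Position 2 (value 9): max_ending_here = 22, max_so_far = 22
Position 3 (value -6): max_ending_here = 16, max_so_far = 22
Position 4 (value 2): max_ending_here = 18, max_so_far = 22
Position 5 (value -2): max_ending_here = 16, max_so_far = 22

Maximum subarray: [7, 6, 9]
Maximum sum: 22

The maximum subarray is [7, 6, 9] with sum 22. This subarray runs from index 0 to index 2.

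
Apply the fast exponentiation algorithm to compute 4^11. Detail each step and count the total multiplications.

Computing 4^11 by squaring (build up from 4^1; each line after the first costs one multiplication):

4^1 = 4
4^2 = (4^1)^2 = 4^2 = 16
4^4 = (4^2)^2 = 16^2 = 256
4^5 = 4 * 4^4 = 4 * 256 = 1024
4^10 = (4^5)^2 = 1024^2 = 1048576
4^11 = 4 * 4^10 = 4 * 1048576 = 4194304

Result: 4194304
Multiplications needed: 5 (5 lines after 4^1)

4^11 = 4194304. Using exponentiation by squaring, this requires 5 multiplications. The key idea: if the exponent is even, square the half-power; if odd, multiply by the base once.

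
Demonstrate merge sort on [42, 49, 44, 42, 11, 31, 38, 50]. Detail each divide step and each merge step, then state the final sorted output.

Merge sort trace:

Split: [42, 49, 44, 42, 11, 31, 38, 50] -> [42, 49, 44, 42] and [11, 31, 38, 50]
  Split: [42, 49, 44, 42] -> [42, 49] and [44, 42]
    Split: [42, 49] -> [42] and [49]
    Merge: [42] + [49] -> [42, 49]
    Split: [44, 42] -> [44] and [42]
    Merge: [44] + [42] -> [42, 44]
  Merge: [42, 49] + [42, 44] -> [42, 42, 44, 49]
  Split: [11, 31, 38, 50] -> [11, 31] and [38, 50]
    Split: [11, 31] -> [11] and [31]
    Merge: [11] + [31] -> [11, 31]
    Split: [38, 50] -> [38] and [50]
    Merge: [38] + [50] -> [38, 50]
  Merge: [11, 31] + [38, 50] -> [11, 31, 38, 50]
Merge: [42, 42, 44, 49] + [11, 31, 38, 50] -> [11, 31, 38, 42, 42, 44, 49, 50]

Final sorted array: [11, 31, 38, 42, 42, 44, 49, 50]

The merge sort proceeds by recursively splitting the array and merging sorted halves.
After all merges, the sorted array is [11, 31, 38, 42, 42, 44, 49, 50].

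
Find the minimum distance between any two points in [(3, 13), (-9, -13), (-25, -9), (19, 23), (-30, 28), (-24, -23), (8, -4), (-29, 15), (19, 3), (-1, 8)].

Computing all pairwise distances among 10 points:

d((3, 13), (-9, -13)) = 28.6356
d((3, 13), (-25, -9)) = 35.609
d((3, 13), (19, 23)) = 18.868
d((3, 13), (-30, 28)) = 36.2491
d((3, 13), (-24, -23)) = 45.0
d((3, 13), (8, -4)) = 17.72
d((3, 13), (-29, 15)) = 32.0624
d((3, 13), (19, 3)) = 18.868
d((3, 13), (-1, 8)) = 6.4031 <-- minimum
d((-9, -13), (-25, -9)) = 16.4924
d((-9, -13), (19, 23)) = 45.607
d((-9, -13), (-30, 28)) = 46.0652
d((-9, -13), (-24, -23)) = 18.0278
d((-9, -13), (8, -4)) = 19.2354
d((-9, -13), (-29, 15)) = 34.4093
d((-9, -13), (19, 3)) = 32.249
d((-9, -13), (-1, 8)) = 22.4722
d((-25, -9), (19, 23)) = 54.4059
d((-25, -9), (-30, 28)) = 37.3363
d((-25, -9), (-24, -23)) = 14.0357
d((-25, -9), (8, -4)) = 33.3766
d((-25, -9), (-29, 15)) = 24.3311
d((-25, -9), (19, 3)) = 45.607
d((-25, -9), (-1, 8)) = 29.4109
d((19, 23), (-30, 28)) = 49.2544
d((19, 23), (-24, -23)) = 62.9682
d((19, 23), (8, -4)) = 29.1548
d((19, 23), (-29, 15)) = 48.6621
d((19, 23), (19, 3)) = 20.0
d((19, 23), (-1, 8)) = 25.0
d((-30, 28), (-24, -23)) = 51.3517
d((-30, 28), (8, -4)) = 49.679
d((-30, 28), (-29, 15)) = 13.0384
d((-30, 28), (19, 3)) = 55.0091
d((-30, 28), (-1, 8)) = 35.2278
d((-24, -23), (8, -4)) = 37.2156
d((-24, -23), (-29, 15)) = 38.3275
d((-24, -23), (19, 3)) = 50.2494
d((-24, -23), (-1, 8)) = 38.6005
d((8, -4), (-29, 15)) = 41.5933
d((8, -4), (19, 3)) = 13.0384
d((8, -4), (-1, 8)) = 15.0
d((-29, 15), (19, 3)) = 49.4773
d((-29, 15), (-1, 8)) = 28.8617
d((19, 3), (-1, 8)) = 20.6155

Closest pair: (3, 13) and (-1, 8) with distance 6.4031

The closest pair is (3, 13) and (-1, 8) with Euclidean distance 6.4031. For 10 points, brute-force pairwise comparison is shown above. For large n, the divide-and-conquer algorithm (sort by x, recurse on halves, check the dividing strip) achieves O(n log n).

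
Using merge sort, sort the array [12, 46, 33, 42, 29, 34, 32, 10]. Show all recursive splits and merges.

Merge sort trace:

Split: [12, 46, 33, 42, 29, 34, 32, 10] -> [12, 46, 33, 42] and [29, 34, 32, 10]
  Split: [12, 46, 33, 42] -> [12, 46] and [33, 42]
    Split: [12, 46] -> [12] and [46]
    Merge: [12] + [46] -> [12, 46]
    Split: [33, 42] -> [33] and [42]
    Merge: [33] + [42] -> [33, 42]
  Merge: [12, 46] + [33, 42] -> [12, 33, 42, 46]
  Split: [29, 34, 32, 10] -> [29, 34] and [32, 10]
    Split: [29, 34] -> [29] and [34]
    Merge: [29] + [34] -> [29, 34]
    Split: [32, 10] -> [32] and [10]
    Merge: [32] + [10] -> [10, 32]
  Merge: [29, 34] + [10, 32] -> [10, 29, 32, 34]
Merge: [12, 33, 42, 46] + [10, 29, 32, 34] -> [10, 12, 29, 32, 33, 34, 42, 46]

Final sorted array: [10, 12, 29, 32, 33, 34, 42, 46]

The merge sort proceeds by recursively splitting the array and merging sorted halves.
After all merges, the sorted array is [10, 12, 29, 32, 33, 34, 42, 46].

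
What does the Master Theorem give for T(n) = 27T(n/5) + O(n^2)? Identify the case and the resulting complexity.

Master Theorem for T(n) = 27T(n/5) + O(n^2):

a = 27, b = 5, c = 2
log_b(a) = log_5(27) = 2.0478

Case 1: c = 2 < log_5(27) = 2.0478
T(n) = O(n^(log_5 27))

For T(n) = 27T(n/5) + O(n^2): log_5(27) = 2.0478. This is Case 1 of the Master Theorem (c < log_b(a), work dominated by leaves), giving O(n^(log_5 27)).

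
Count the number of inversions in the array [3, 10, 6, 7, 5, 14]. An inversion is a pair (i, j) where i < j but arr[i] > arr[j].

Finding inversions in [3, 10, 6, 7, 5, 14]:

(1, 2): arr[1]=10 > arr[2]=6
(1, 3): arr[1]=10 > arr[3]=7
(1, 4): arr[1]=10 > arr[4]=5
(2, 4): arr[2]=6 > arr[4]=5
(3, 4): arr[3]=7 > arr[4]=5

Total inversions: 5

The array has 5 inversion(s): (1,2), (1,3), (1,4), (2,4), (3,4). Each pair (i,j) satisfies i < j and arr[i] > arr[j].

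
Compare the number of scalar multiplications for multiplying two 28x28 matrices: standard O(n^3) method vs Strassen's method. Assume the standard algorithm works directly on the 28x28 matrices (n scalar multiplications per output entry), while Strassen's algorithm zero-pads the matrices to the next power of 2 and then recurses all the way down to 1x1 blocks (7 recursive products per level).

Matrix multiplication for 28x28 matrices:

Strassen's algorithm requires power-of-2 dimensions. Pad 28x28 to 32x32 (next power of 2).

Standard algorithm: 28^3 = 21952 multiplications
Strassen's algorithm: 7^(log2(32)) = 7^5 = 16807 multiplications
Savings: 21952 - 16807 = 5145 multiplications

Standard: 21952 multiplications (28^3). Strassen: 16807 multiplications (7^5, after padding to 32x32). Strassen reduces 8 recursive multiplications to 7 at each level.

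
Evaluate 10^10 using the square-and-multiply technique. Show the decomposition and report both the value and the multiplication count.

Computing 10^10 by squaring (build up from 10^1; each line after the first costs one multiplication):

10^1 = 10
10^2 = (10^1)^2 = 10^2 = 100
10^4 = (10^2)^2 = 100^2 = 10000
10^5 = 10 * 10^4 = 10 * 10000 = 100000
10^10 = (10^5)^2 = 100000^2 = 10000000000

Result: 10000000000
Multiplications needed: 4 (4 lines after 10^1)

10^10 = 10000000000. Using exponentiation by squaring, this requires 4 multiplications. The key idea: if the exponent is even, square the half-power; if odd, multiply by the base once.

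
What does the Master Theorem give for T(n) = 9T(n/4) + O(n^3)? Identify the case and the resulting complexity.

Master Theorem for T(n) = 9T(n/4) + O(n^3):

a = 9, b = 4, c = 3
log_b(a) = log_4(9) = 1.5850

Case 3: c = 3 > log_4(9) = 1.5850
T(n) = O(n^3) = O(n^3)

For T(n) = 9T(n/4) + O(n^3): log_4(9) = 1.5850. This is Case 3 of the Master Theorem (c > log_b(a), work dominated by root), giving O(n^3).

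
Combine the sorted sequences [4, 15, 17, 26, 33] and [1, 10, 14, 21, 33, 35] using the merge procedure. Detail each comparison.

Merging process:

Compare 4 vs 1: take 1 from right. Merged: [1]
Compare 4 vs 10: take 4 from left. Merged: [1, 4]
Compare 15 vs 10: take 10 from right. Merged: [1, 4, 10]
Compare 15 vs 14: take 14 from right. Merged: [1, 4, 10, 14]
Compare 15 vs 21: take 15 from left. Merged: [1, 4, 10, 14, 15]
Compare 17 vs 21: take 17 from left. Merged: [1, 4, 10, 14, 15, 17]
Compare 26 vs 21: take 21 from right. Merged: [1, 4, 10, 14, 15, 17, 21]
Compare 26 vs 33: take 26 from left. Merged: [1, 4, 10, 14, 15, 17, 21, 26]
Compare 33 vs 33: take 33 from left. Merged: [1, 4, 10, 14, 15, 17, 21, 26, 33]
Append remaining from right: [33, 35]. Merged: [1, 4, 10, 14, 15, 17, 21, 26, 33, 33, 35]

Final merged array: [1, 4, 10, 14, 15, 17, 21, 26, 33, 33, 35]
Total comparisons: 9

The merged array is [1, 4, 10, 14, 15, 17, 21, 26, 33, 33, 35], requiring 9 comparisons. The merge step runs in O(n) time where n is the total number of elements.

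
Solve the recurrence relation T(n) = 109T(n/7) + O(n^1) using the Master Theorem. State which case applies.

Master Theorem for T(n) = 109T(n/7) + O(n^1):

a = 109, b = 7, c = 1
log_b(a) = log_7(109) = 2.4109

Case 1: c = 1 < log_7(109) = 2.4109
T(n) = O(n^(log_7 109))

For T(n) = 109T(n/7) + O(n^1): log_7(109) = 2.4109. This is Case 1 of the Master Theorem (c < log_b(a), work dominated by leaves), giving O(n^(log_7 109)).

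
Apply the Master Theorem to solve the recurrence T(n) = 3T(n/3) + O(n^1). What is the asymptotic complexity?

Master Theorem for T(n) = 3T(n/3) + O(n^1):

a = 3, b = 3, c = 1
log_b(a) = log_3(3) = 1.0000

Case 2: c = 1 = log_3(3) = 1.0000
T(n) = O(n^1 log n) = O(n log n)

For T(n) = 3T(n/3) + O(n^1): log_3(3) = 1.0000. This is Case 2 of the Master Theorem (c = log_b(a), equal work at all levels), giving O(n log n).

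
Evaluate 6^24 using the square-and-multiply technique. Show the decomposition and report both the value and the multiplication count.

Computing 6^24 by squaring (build up from 6^1; each line after the first costs one multiplication):

6^1 = 6
6^2 = (6^1)^2 = 6^2 = 36
6^3 = 6 * 6^2 = 6 * 36 = 216
6^6 = (6^3)^2 = 216^2 = 46656
6^12 = (6^6)^2 = 46656^2 = 2176782336
6^24 = (6^12)^2 = 2176782336^2 = 4738381338321616896

Result: 4738381338321616896
Multiplications needed: 5 (5 lines after 6^1)

6^24 = 4738381338321616896. Using exponentiation by squaring, this requires 5 multiplications. The key idea: if the exponent is even, square the half-power; if odd, multiply by the base once.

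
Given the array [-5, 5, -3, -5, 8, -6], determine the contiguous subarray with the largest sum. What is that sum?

Using Kadane's algorithm on [-5, 5, -3, -5, 8, -6]:

Scanning through the array:
Position 1 (value 5): max_ending_here = 5, max_so_far = 5
Position 2 (value -3): max_ending_here = 2, max_so_far = 5
Position 3 (value -5): max_ending_here = -3, max_so_far = 5
Position 4 (value 8): max_ending_here = 8, max_so_far = 8
Position 5 (value -6): max_ending_here = 2, max_so_far = 8

Maximum subarray: [8]
Maximum sum: 8

The maximum subarray is [8] with sum 8. This subarray runs from index 4 to index 4.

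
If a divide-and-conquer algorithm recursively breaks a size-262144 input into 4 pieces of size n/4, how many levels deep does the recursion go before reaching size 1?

For divide and conquer with division factor 4:

Problem sizes at each level:
Level 0: 262144
Level 1: 65536
Level 2: 16384
Level 3: 4096
Level 4: 1024
Level 5: 256
Level 6: 64
Level 7: 16
Level 8: 4
Level 9: 1

The root is level 0 and the size-1 base case is level 9 (the tree spans levels 0 through 9, i.e. 10 levels counting the root), so the depth is the number of divisions: log_4(262144) = 9

The recursion tree depth is log_4(262144) = 9. At each level, the problem size is divided by 4, so it takes 9 divisions to reduce to a base case of size 1. The algorithm makes 4 recursive calls at each level.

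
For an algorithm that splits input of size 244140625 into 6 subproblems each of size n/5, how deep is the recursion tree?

For divide and conquer with division factor 5:

Problem sizes at each level:
Level 0: 244140625
Level 1: 48828125
Level 2: 9765625
Level 3: 1953125
Level 4: 390625
Level 5: 78125
Level 6: 15625
Level 7: 3125
Level 8: 625
Level 9: 125
Level 10: 25
Level 11: 5
Level 12: 1

The root is level 0 and the size-1 base case is level 12 (the tree spans levels 0 through 12, i.e. 13 levels counting the root), so the depth is the number of divisions: log_5(244140625) = 12

The recursion tree depth is log_5(244140625) = 12. At each level, the problem size is divided by 5, so it takes 12 divisions to reduce to a base case of size 1. The algorithm makes 6 recursive calls at each level.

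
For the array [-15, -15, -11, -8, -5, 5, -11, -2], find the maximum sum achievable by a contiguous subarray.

Using Kadane's algorithm on [-15, -15, -11, -8, -5, 5, -11, -2]:

Scanning through the array:
Position 1 (value -15): max_ending_here = -15, max_so_far = -15
Position 2 (value -11): max_ending_here = -11, max_so_far = -11
Position 3 (value -8): max_ending_here = -8, max_so_far = -8
Position 4 (value -5): max_ending_here = -5, max_so_far = -5
Position 5 (value 5): max_ending_here = 5, max_so_far = 5
Position 6 (value -11): max_ending_here = -6, max_so_far = 5
Position 7 (value -2): max_ending_here = -2, max_so_far = 5

Maximum subarray: [5]
Maximum sum: 5

The maximum subarray is [5] with sum 5. This subarray runs from index 5 to index 5.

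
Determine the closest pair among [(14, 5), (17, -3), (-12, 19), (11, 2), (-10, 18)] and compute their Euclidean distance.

Computing all pairwise distances among 5 points:

d((14, 5), (17, -3)) = 8.544
d((14, 5), (-12, 19)) = 29.5296
d((14, 5), (11, 2)) = 4.2426
d((14, 5), (-10, 18)) = 27.2947
d((17, -3), (-12, 19)) = 36.4005
d((17, -3), (11, 2)) = 7.8102
d((17, -3), (-10, 18)) = 34.2053
d((-12, 19), (11, 2)) = 28.6007
d((-12, 19), (-10, 18)) = 2.2361 <-- minimum
d((11, 2), (-10, 18)) = 26.4008

Closest pair: (-12, 19) and (-10, 18) with distance 2.2361

The closest pair is (-12, 19) and (-10, 18) with Euclidean distance 2.2361. For 5 points, brute-force pairwise comparison is shown above. For large n, the divide-and-conquer algorithm (sort by x, recurse on halves, check the dividing strip) achieves O(n log n).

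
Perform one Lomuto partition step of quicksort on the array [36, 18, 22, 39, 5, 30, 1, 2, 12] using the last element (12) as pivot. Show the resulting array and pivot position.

Lomuto partition with pivot = 12:

Initial array: [36, 18, 22, 39, 5, 30, 1, 2, 12]

arr[0]=36 > 12: no swap
arr[1]=18 > 12: no swap
arr[2]=22 > 12: no swap
arr[3]=39 > 12: no swap
arr[4]=5 <= 12: swap with position 0, array becomes [5, 18, 22, 39, 36, 30, 1, 2, 12]
arr[5]=30 > 12: no swap
arr[6]=1 <= 12: swap with position 1, array becomes [5, 1, 22, 39, 36, 30, 18, 2, 12]
arr[7]=2 <= 12: swap with position 2, array becomes [5, 1, 2, 39, 36, 30, 18, 22, 12]

Place pivot at position 3: [5, 1, 2, 12, 36, 30, 18, 22, 39]
Pivot position: 3

After partitioning with pivot 12, the array becomes [5, 1, 2, 12, 36, 30, 18, 22, 39]. The pivot is placed at index 3. All elements to the left of the pivot are <= 12, and all elements to the right are > 12.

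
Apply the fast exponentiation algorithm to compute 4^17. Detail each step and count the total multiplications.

Computing 4^17 by squaring (build up from 4^1; each line after the first costs one multiplication):

4^1 = 4
4^2 = (4^1)^2 = 4^2 = 16
4^4 = (4^2)^2 = 16^2 = 256
4^8 = (4^4)^2 = 256^2 = 65536
4^16 = (4^8)^2 = 65536^2 = 4294967296
4^17 = 4 * 4^16 = 4 * 4294967296 = 17179869184

Result: 17179869184
Multiplications needed: 5 (5 lines after 4^1)

4^17 = 17179869184. Using exponentiation by squaring, this requires 5 multiplications. The key idea: if the exponent is even, square the half-power; if odd, multiply by the base once.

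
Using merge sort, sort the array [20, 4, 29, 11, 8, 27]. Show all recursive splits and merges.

Merge sort trace:

Split: [20, 4, 29, 11, 8, 27] -> [20, 4, 29] and [11, 8, 27]
  Split: [20, 4, 29] -> [20] and [4, 29]
    Split: [4, 29] -> [4] and [29]
    Merge: [4] + [29] -> [4, 29]
  Merge: [20] + [4, 29] -> [4, 20, 29]
  Split: [11, 8, 27] -> [11] and [8, 27]
    Split: [8, 27] -> [8] and [27]
    Merge: [8] + [27] -> [8, 27]
  Merge: [11] + [8, 27] -> [8, 11, 27]
Merge: [4, 20, 29] + [8, 11, 27] -> [4, 8, 11, 20, 27, 29]

Final sorted array: [4, 8, 11, 20, 27, 29]

The merge sort proceeds by recursively splitting the array and merging sorted halves.
After all merges, the sorted array is [4, 8, 11, 20, 27, 29].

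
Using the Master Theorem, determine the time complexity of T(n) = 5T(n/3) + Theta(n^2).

Master Theorem for T(n) = 5T(n/3) + O(n^2):

a = 5, b = 3, c = 2
log_b(a) = log_3(5) = 1.4650

Case 3: c = 2 > log_3(5) = 1.4650
T(n) = O(n^2) = O(n^2)

For T(n) = 5T(n/3) + O(n^2): log_3(5) = 1.4650. This is Case 3 of the Master Theorem (c > log_b(a), work dominated by root), giving O(n^2).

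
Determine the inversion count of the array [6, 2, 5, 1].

Finding inversions in [6, 2, 5, 1]:

(0, 1): arr[0]=6 > arr[1]=2
(0, 2): arr[0]=6 > arr[2]=5
(0, 3): arr[0]=6 > arr[3]=1
(1, 3): arr[1]=2 > arr[3]=1
(2, 3): arr[2]=5 > arr[3]=1

Total inversions: 5

The array has 5 inversion(s): (0,1), (0,2), (0,3), (1,3), (2,3). Each pair (i,j) satisfies i < j and arr[i] > arr[j].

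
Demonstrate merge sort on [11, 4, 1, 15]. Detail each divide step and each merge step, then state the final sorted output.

Merge sort trace:

Split: [11, 4, 1, 15] -> [11, 4] and [1, 15]
  Split: [11, 4] -> [11] and [4]
  Merge: [11] + [4] -> [4, 11]
  Split: [1, 15] -> [1] and [15]
  Merge: [1] + [15] -> [1, 15]
Merge: [4, 11] + [1, 15] -> [1, 4, 11, 15]

Final sorted array: [1, 4, 11, 15]

The merge sort proceeds by recursively splitting the array and merging sorted halves.
After all merges, the sorted array is [1, 4, 11, 15].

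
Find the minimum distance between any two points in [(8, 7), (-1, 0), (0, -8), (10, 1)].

Computing all pairwise distances among 4 points:

d((8, 7), (-1, 0)) = 11.4018
d((8, 7), (0, -8)) = 17.0
d((8, 7), (10, 1)) = 6.3246 <-- minimum
d((-1, 0), (0, -8)) = 8.0623
d((-1, 0), (10, 1)) = 11.0454
d((0, -8), (10, 1)) = 13.4536

Closest pair: (8, 7) and (10, 1) with distance 6.3246

The closest pair is (8, 7) and (10, 1) with Euclidean distance 6.3246. For 4 points, brute-force pairwise comparison is shown above. For large n, the divide-and-conquer algorithm (sort by x, recurse on halves, check the dividing strip) achieves O(n log n).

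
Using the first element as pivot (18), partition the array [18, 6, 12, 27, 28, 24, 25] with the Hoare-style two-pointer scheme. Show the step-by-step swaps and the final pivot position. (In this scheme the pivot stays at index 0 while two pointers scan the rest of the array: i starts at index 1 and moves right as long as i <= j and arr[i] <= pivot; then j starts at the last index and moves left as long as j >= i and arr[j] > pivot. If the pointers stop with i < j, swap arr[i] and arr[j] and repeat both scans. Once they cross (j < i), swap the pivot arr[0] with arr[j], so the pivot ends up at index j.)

Hoare-style two-pointer partition with pivot = 18:

Initial array: [18, 6, 12, 27, 28, 24, 25]

Pointers start at i = 1, j = 6.
i ends at 3, j ends at 2: the pointers have crossed (j < i), so scanning stops.

Swap pivot arr[0] with arr[2] to place pivot at position 2: [12, 6, 18, 27, 28, 24, 25]
Pivot position: 2

After partitioning with pivot 18, the array becomes [12, 6, 18, 27, 28, 24, 25]. The pivot is placed at index 2. All elements to the left of the pivot are <= 18, and all elements to the right are > 18.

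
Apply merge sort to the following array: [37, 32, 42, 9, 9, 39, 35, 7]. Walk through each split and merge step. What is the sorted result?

Merge sort trace:

Split: [37, 32, 42, 9, 9, 39, 35, 7] -> [37, 32, 42, 9] and [9, 39, 35, 7]
  Split: [37, 32, 42, 9] -> [37, 32] and [42, 9]
    Split: [37, 32] -> [37] and [32]
    Merge: [37] + [32] -> [32, 37]
    Split: [42, 9] -> [42] and [9]
    Merge: [42] + [9] -> [9, 42]
  Merge: [32, 37] + [9, 42] -> [9, 32, 37, 42]
  Split: [9, 39, 35, 7] -> [9, 39] and [35, 7]
    Split: [9, 39] -> [9] and [39]
    Merge: [9] + [39] -> [9, 39]
    Split: [35, 7] -> [35] and [7]
    Merge: [35] + [7] -> [7, 35]
  Merge: [9, 39] + [7, 35] -> [7, 9, 35, 39]
Merge: [9, 32, 37, 42] + [7, 9, 35, 39] -> [7, 9, 9, 32, 35, 37, 39, 42]

Final sorted array: [7, 9, 9, 32, 35, 37, 39, 42]

The merge sort proceeds by recursively splitting the array and merging sorted halves.
After all merges, the sorted array is [7, 9, 9, 32, 35, 37, 39, 42].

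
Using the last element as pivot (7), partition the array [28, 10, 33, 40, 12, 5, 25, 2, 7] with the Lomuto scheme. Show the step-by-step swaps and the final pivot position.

Lomuto partition with pivot = 7:

Initial array: [28, 10, 33, 40, 12, 5, 25, 2, 7]

arr[0]=28 > 7: no swap
arr[1]=10 > 7: no swap
arr[2]=33 > 7: no swap
arr[3]=40 > 7: no swap
arr[4]=12 > 7: no swap
arr[5]=5 <= 7: swap with position 0, array becomes [5, 10, 33, 40, 12, 28, 25, 2, 7]
arr[6]=25 > 7: no swap
arr[7]=2 <= 7: swap with position 1, array becomes [5, 2, 33, 40, 12, 28, 25, 10, 7]

Place pivot at position 2: [5, 2, 7, 40, 12, 28, 25, 10, 33]
Pivot position: 2

After partitioning with pivot 7, the array becomes [5, 2, 7, 40, 12, 28, 25, 10, 33]. The pivot is placed at index 2. All elements to the left of the pivot are <= 7, and all elements to the right are > 7.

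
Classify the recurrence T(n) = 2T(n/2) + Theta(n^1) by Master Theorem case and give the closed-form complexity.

Master Theorem for T(n) = 2T(n/2) + O(n^1):

a = 2, b = 2, c = 1
log_b(a) = log_2(2) = 1.0000

Case 2: c = 1 = log_2(2) = 1.0000
T(n) = O(n^1 log n) = O(n log n)

For T(n) = 2T(n/2) + O(n^1): log_2(2) = 1.0000. This is Case 2 of the Master Theorem (c = log_b(a), equal work at all levels), giving O(n log n).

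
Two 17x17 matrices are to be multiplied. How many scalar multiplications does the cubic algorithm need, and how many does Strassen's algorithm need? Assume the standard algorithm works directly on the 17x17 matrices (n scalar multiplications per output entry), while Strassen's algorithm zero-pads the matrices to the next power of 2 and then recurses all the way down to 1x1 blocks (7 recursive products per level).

Matrix multiplication for 17x17 matrices:

Strassen's algorithm requires power-of-2 dimensions. Pad 17x17 to 32x32 (next power of 2).

Standard algorithm: 17^3 = 4913 multiplications
Strassen's algorithm: 7^(log2(32)) = 7^5 = 16807 multiplications
Difference: 4913 - 16807 = -11894 (Strassen uses MORE here due to padding overhead — for small or just-over-power-of-2 n, padding can outweigh the per-level savings)

Standard: 4913 multiplications (17^3). Strassen: 16807 multiplications (7^5, after padding to 32x32). Strassen reduces 8 recursive multiplications to 7 at each level.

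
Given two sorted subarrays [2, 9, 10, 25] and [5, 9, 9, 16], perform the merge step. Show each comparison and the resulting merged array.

Merging process:

Compare 2 vs 5: take 2 from left. Merged: [2]
Compare 9 vs 5: take 5 from right. Merged: [2, 5]
Compare 9 vs 9: take 9 from left. Merged: [2, 5, 9]
Compare 10 vs 9: take 9 from right. Merged: [2, 5, 9, 9]
Compare 10 vs 9: take 9 from right. Merged: [2, 5, 9, 9, 9]
Compare 10 vs 16: take 10 from left. Merged: [2, 5, 9, 9, 9, 10]
Compare 25 vs 16: take 16 from right. Merged: [2, 5, 9, 9, 9, 10, 16]
Append remaining from left: [25]. Merged: [2, 5, 9, 9, 9, 10, 16, 25]

Final merged array: [2, 5, 9, 9, 9, 10, 16, 25]
Total comparisons: 7

The merged array is [2, 5, 9, 9, 9, 10, 16, 25], requiring 7 comparisons. The merge step runs in O(n) time where n is the total number of elements.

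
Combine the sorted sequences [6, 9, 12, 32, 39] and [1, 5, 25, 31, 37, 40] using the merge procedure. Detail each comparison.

Merging process:

Compare 6 vs 1: take 1 from right. Merged: [1]
Compare 6 vs 5: take 5 from right. Merged: [1, 5]
Compare 6 vs 25: take 6 from left. Merged: [1, 5, 6]
Compare 9 vs 25: take 9 from left. Merged: [1, 5, 6, 9]
Compare 12 vs 25: take 12 from left. Merged: [1, 5, 6, 9, 12]
Compare 32 vs 25: take 25 from right. Merged: [1, 5, 6, 9, 12, 25]
Compare 32 vs 31: take 31 from right. Merged: [1, 5, 6, 9, 12, 25, 31]
Compare 32 vs 37: take 32 from left. Merged: [1, 5, 6, 9, 12, 25, 31, 32]
Compare 39 vs 37: take 37 from right. Merged: [1, 5, 6, 9, 12, 25, 31, 32, 37]
Compare 39 vs 40: take 39 from left. Merged: [1, 5, 6, 9, 12, 25, 31, 32, 37, 39]
Append remaining from right: [40]. Merged: [1, 5, 6, 9, 12, 25, 31, 32, 37, 39, 40]

Final merged array: [1, 5, 6, 9, 12, 25, 31, 32, 37, 39, 40]
Total comparisons: 10

The merged array is [1, 5, 6, 9, 12, 25, 31, 32, 37, 39, 40], requiring 10 comparisons. The merge step runs in O(n) time where n is the total number of elements.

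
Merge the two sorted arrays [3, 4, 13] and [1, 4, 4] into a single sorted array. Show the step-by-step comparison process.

Merging process:

Compare 3 vs 1: take 1 from right. Merged: [1]
Compare 3 vs 4: take 3 from left. Merged: [1, 3]
Compare 4 vs 4: take 4 from left. Merged: [1, 3, 4]
Compare 13 vs 4: take 4 from right. Merged: [1, 3, 4, 4]
Compare 13 vs 4: take 4 from right. Merged: [1, 3, 4, 4, 4]
Append remaining from left: [13]. Merged: [1, 3, 4, 4, 4, 13]

Final merged array: [1, 3, 4, 4, 4, 13]
Total comparisons: 5

The merged array is [1, 3, 4, 4, 4, 13], requiring 5 comparisons. The merge step runs in O(n) time where n is the total number of elements.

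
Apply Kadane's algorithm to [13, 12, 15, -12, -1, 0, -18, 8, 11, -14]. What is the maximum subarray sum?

Using Kadane's algorithm on [13, 12, 15, -12, -1, 0, -18, 8, 11, -14]:

Scanning through the array:
Position 1 (value 12): max_ending_here = 25, max_so_far = 25
Position 2 (value 15): max_ending_here = 40, max_so_far = 40
Position 3 (value -12): max_ending_here = 28, max_so_far = 40
Position 4 (value -1): max_ending_here = 27, max_so_far = 40
Position 5 (value 0): max_ending_here = 27, max_so_far = 40
Position 6 (value -18): max_ending_here = 9, max_so_far = 40
Position 7 (value 8): max_ending_here = 17, max_so_far = 40
Position 8 (value 11): max_ending_here = 28, max_so_far = 40
Position 9 (value -14): max_ending_here = 14, max_so_far = 40

Maximum subarray: [13, 12, 15]
Maximum sum: 40

The maximum subarray is [13, 12, 15] with sum 40. This subarray runs from index 0 to index 2.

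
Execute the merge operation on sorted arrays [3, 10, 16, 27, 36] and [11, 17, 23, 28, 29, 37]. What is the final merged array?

Merging process:

Compare 3 vs 11: take 3 from left. Merged: [3]
Compare 10 vs 11: take 10 from left. Merged: [3, 10]
Compare 16 vs 11: take 11 from right. Merged: [3, 10, 11]
Compare 16 vs 17: take 16 from left. Merged: [3, 10, 11, 16]
Compare 27 vs 17: take 17 from right. Merged: [3, 10, 11, 16, 17]
Compare 27 vs 23: take 23 from right. Merged: [3, 10, 11, 16, 17, 23]
Compare 27 vs 28: take 27 from left. Merged: [3, 10, 11, 16, 17, 23, 27]
Compare 36 vs 28: take 28 from right. Merged: [3, 10, 11, 16, 17, 23, 27, 28]
Compare 36 vs 29: take 29 from right. Merged: [3, 10, 11, 16, 17, 23, 27, 28, 29]
Compare 36 vs 37: take 36 from left. Merged: [3, 10, 11, 16, 17, 23, 27, 28, 29, 36]
Append remaining from right: [37]. Merged: [3, 10, 11, 16, 17, 23, 27, 28, 29, 36, 37]

Final merged array: [3, 10, 11, 16, 17, 23, 27, 28, 29, 36, 37]
Total comparisons: 10

The merged array is [3, 10, 11, 16, 17, 23, 27, 28, 29, 36, 37], requiring 10 comparisons. The merge step runs in O(n) time where n is the total number of elements.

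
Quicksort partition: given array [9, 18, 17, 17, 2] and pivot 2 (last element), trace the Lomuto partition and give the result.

Lomuto partition with pivot = 2:

Initial array: [9, 18, 17, 17, 2]

arr[0]=9 > 2: no swap
arr[1]=18 > 2: no swap
arr[2]=17 > 2: no swap
arr[3]=17 > 2: no swap

Place pivot at position 0: [2, 18, 17, 17, 9]
Pivot position: 0

After partitioning with pivot 2, the array becomes [2, 18, 17, 17, 9]. The pivot is placed at index 0. All elements to the left of the pivot are <= 2, and all elements to the right are > 2.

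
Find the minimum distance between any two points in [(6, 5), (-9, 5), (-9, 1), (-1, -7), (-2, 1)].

Computing all pairwise distances among 5 points:

d((6, 5), (-9, 5)) = 15.0
d((6, 5), (-9, 1)) = 15.5242
d((6, 5), (-1, -7)) = 13.8924
d((6, 5), (-2, 1)) = 8.9443
d((-9, 5), (-9, 1)) = 4.0 <-- minimum
d((-9, 5), (-1, -7)) = 14.4222
d((-9, 5), (-2, 1)) = 8.0623
d((-9, 1), (-1, -7)) = 11.3137
d((-9, 1), (-2, 1)) = 7.0
d((-1, -7), (-2, 1)) = 8.0623

Closest pair: (-9, 5) and (-9, 1) with distance 4.0

The closest pair is (-9, 5) and (-9, 1) with Euclidean distance 4.0. For 5 points, brute-force pairwise comparison is shown above. For large n, the divide-and-conquer algorithm (sort by x, recurse on halves, check the dividing strip) achieves O(n log n).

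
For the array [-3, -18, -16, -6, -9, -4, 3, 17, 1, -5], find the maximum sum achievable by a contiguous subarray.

Using Kadane's algorithm on [-3, -18, -16, -6, -9, -4, 3, 17, 1, -5]:

Scanning through the array:
Position 1 (value -18): max_ending_here = -18, max_so_far = -3
Position 2 (value -16): max_ending_here = -16, max_so_far = -3
Position 3 (value -6): max_ending_here = -6, max_so_far = -3
Position 4 (value -9): max_ending_here = -9, max_so_far = -3
Position 5 (value -4): max_ending_here = -4, max_so_far = -3
Position 6 (value 3): max_ending_here = 3, max_so_far = 3
Position 7 (value 17): max_ending_here = 20, max_so_far = 20
Position 8 (value 1): max_ending_here = 21, max_so_far = 21
Position 9 (value -5): max_ending_here = 16, max_so_far = 21

Maximum subarray: [3, 17, 1]
Maximum sum: 21

The maximum subarray is [3, 17, 1] with sum 21. This subarray runs from index 6 to index 8.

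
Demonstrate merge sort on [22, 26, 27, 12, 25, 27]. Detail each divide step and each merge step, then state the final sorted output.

Merge sort trace:

Split: [22, 26, 27, 12, 25, 27] -> [22, 26, 27] and [12, 25, 27]
  Split: [22, 26, 27] -> [22] and [26, 27]
    Split: [26, 27] -> [26] and [27]
    Merge: [26] + [27] -> [26, 27]
  Merge: [22] + [26, 27] -> [22, 26, 27]
  Split: [12, 25, 27] -> [12] and [25, 27]
    Split: [25, 27] -> [25] and [27]
    Merge: [25] + [27] -> [25, 27]
  Merge: [12] + [25, 27] -> [12, 25, 27]
Merge: [22, 26, 27] + [12, 25, 27] -> [12, 22, 25, 26, 27, 27]

Final sorted array: [12, 22, 25, 26, 27, 27]

The merge sort proceeds by recursively splitting the array and merging sorted halves.
After all merges, the sorted array is [12, 22, 25, 26, 27, 27].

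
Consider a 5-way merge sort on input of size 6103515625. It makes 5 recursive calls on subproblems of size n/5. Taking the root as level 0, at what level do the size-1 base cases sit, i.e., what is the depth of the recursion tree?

For divide and conquer with division factor 5:

Problem sizes at each level:
Level 0: 6103515625
Level 1: 1220703125
Level 2: 244140625
Level 3: 48828125
Level 4: 9765625
Level 5: 1953125
Level 6: 390625
Level 7: 78125
Level 8: 15625
Level 9: 3125
Level 10: 625
Level 11: 125
Level 12: 25
Level 13: 5
Level 14: 1

The root is level 0 and the size-1 base case is level 14 (the tree spans levels 0 through 14, i.e. 15 levels counting the root), so the depth is the number of divisions: log_5(6103515625) = 14

The recursion tree depth is log_5(6103515625) = 14. At each level, the problem size is divided by 5, so it takes 14 divisions to reduce to a base case of size 1. The algorithm makes 5 recursive calls at each level.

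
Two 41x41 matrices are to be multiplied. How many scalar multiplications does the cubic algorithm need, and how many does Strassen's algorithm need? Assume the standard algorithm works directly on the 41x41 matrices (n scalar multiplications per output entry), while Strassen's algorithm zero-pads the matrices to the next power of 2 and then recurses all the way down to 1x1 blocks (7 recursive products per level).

Matrix multiplication for 41x41 matrices:

Strassen's algorithm requires power-of-2 dimensions. Pad 41x41 to 64x64 (next power of 2).

Standard algorithm: 41^3 = 68921 multiplications
Strassen's algorithm: 7^(log2(64)) = 7^6 = 117649 multiplications
Difference: 68921 - 117649 = -48728 (Strassen uses MORE here due to padding overhead — for small or just-over-power-of-2 n, padding can outweigh the per-level savings)

Standard: 68921 multiplications (41^3). Strassen: 117649 multiplications (7^6, after padding to 64x64). Strassen reduces 8 recursive multiplications to 7 at each level.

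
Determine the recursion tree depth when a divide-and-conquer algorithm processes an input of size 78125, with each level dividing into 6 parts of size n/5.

For divide and conquer with division factor 5:

Problem sizes at each level:
Level 0: 78125
Level 1: 15625
Level 2: 3125
Level 3: 625
Level 4: 125
Level 5: 25
Level 6: 5
Level 7: 1

The root is level 0 and the size-1 base case is level 7 (the tree spans levels 0 through 7, i.e. 8 levels counting the root), so the depth is the number of divisions: log_5(78125) = 7

The recursion tree depth is log_5(78125) = 7. At each level, the problem size is divided by 5, so it takes 7 divisions to reduce to a base case of size 1. The algorithm makes 6 recursive calls at each level.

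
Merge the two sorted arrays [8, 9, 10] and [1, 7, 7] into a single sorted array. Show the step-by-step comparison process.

Merging process:

Compare 8 vs 1: take 1 from right. Merged: [1]
Compare 8 vs 7: take 7 from right. Merged: [1, 7]
Compare 8 vs 7: take 7 from right. Merged: [1, 7, 7]
Append remaining from left: [8, 9, 10]. Merged: [1, 7, 7, 8, 9, 10]

Final merged array: [1, 7, 7, 8, 9, 10]
Total comparisons: 3

The merged array is [1, 7, 7, 8, 9, 10], requiring 3 comparisons. The merge step runs in O(n) time where n is the total number of elements.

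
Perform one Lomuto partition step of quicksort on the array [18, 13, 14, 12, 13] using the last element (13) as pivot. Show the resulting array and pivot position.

Lomuto partition with pivot = 13:

Initial array: [18, 13, 14, 12, 13]

arr[0]=18 > 13: no swap
arr[1]=13 <= 13: swap with position 0, array becomes [13, 18, 14, 12, 13]
arr[2]=14 > 13: no swap
arr[3]=12 <= 13: swap with position 1, array becomes [13, 12, 14, 18, 13]

Place pivot at position 2: [13, 12, 13, 18, 14]
Pivot position: 2

After partitioning with pivot 13, the array becomes [13, 12, 13, 18, 14]. The pivot is placed at index 2. All elements to the left of the pivot are <= 13, and all elements to the right are > 13.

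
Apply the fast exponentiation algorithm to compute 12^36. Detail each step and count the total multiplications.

Computing 12^36 by squaring (build up from 12^1; each line after the first costs one multiplication):

12^1 = 12
12^2 = (12^1)^2 = 12^2 = 144
12^4 = (12^2)^2 = 144^2 = 20736
12^8 = (12^4)^2 = 20736^2 = 429981696
12^9 = 12 * 12^8 = 12 * 429981696 = 5159780352
12^18 = (12^9)^2 = 5159780352^2 = 26623333280885243904
12^36 = (12^18)^2 = 26623333280885243904^2 = 708801874985091845381344307009569161216

Result: 708801874985091845381344307009569161216
Multiplications needed: 6 (6 lines after 12^1)

12^36 = 708801874985091845381344307009569161216. Using exponentiation by squaring, this requires 6 multiplications. The key idea: if the exponent is even, square the half-power; if odd, multiply by the base once.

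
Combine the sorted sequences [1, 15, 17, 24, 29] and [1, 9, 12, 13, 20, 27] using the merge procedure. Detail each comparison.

Merging process:

Compare 1 vs 1: take 1 from left. Merged: [1]
Compare 15 vs 1: take 1 from right. Merged: [1, 1]
Compare 15 vs 9: take 9 from right. Merged: [1, 1, 9]
Compare 15 vs 12: take 12 from right. Merged: [1, 1, 9, 12]
Compare 15 vs 13: take 13 from right. Merged: [1, 1, 9, 12, 13]
Compare 15 vs 20: take 15 from left. Merged: [1, 1, 9, 12, 13, 15]
Compare 17 vs 20: take 17 from left. Merged: [1, 1, 9, 12, 13, 15, 17]
Compare 24 vs 20: take 20 from right. Merged: [1, 1, 9, 12, 13, 15, 17, 20]
Compare 24 vs 27: take 24 from left. Merged: [1, 1, 9, 12, 13, 15, 17, 20, 24]
Compare 29 vs 27: take 27 from right. Merged: [1, 1, 9, 12, 13, 15, 17, 20, 24, 27]
Append remaining from left: [29]. Merged: [1, 1, 9, 12, 13, 15, 17, 20, 24, 27, 29]

Final merged array: [1, 1, 9, 12, 13, 15, 17, 20, 24, 27, 29]
Total comparisons: 10

The merged array is [1, 1, 9, 12, 13, 15, 17, 20, 24, 27, 29], requiring 10 comparisons. The merge step runs in O(n) time where n is the total number of elements.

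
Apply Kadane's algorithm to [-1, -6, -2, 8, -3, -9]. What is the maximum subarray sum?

Using Kadane's algorithm on [-1, -6, -2, 8, -3, -9]:

Scanning through the array:
Position 1 (value -6): max_ending_here = -6, max_so_far = -1
Position 2 (value -2): max_ending_here = -2, max_so_far = -1
Position 3 (value 8): max_ending_here = 8, max_so_far = 8
Position 4 (value -3): max_ending_here = 5, max_so_far = 8
Position 5 (value -9): max_ending_here = -4, max_so_far = 8

Maximum subarray: [8]
Maximum sum: 8

The maximum subarray is [8] with sum 8. This subarray runs from index 3 to index 3.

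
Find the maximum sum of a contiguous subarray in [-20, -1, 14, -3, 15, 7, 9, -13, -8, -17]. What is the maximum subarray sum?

Using Kadane's algorithm on [-20, -1, 14, -3, 15, 7, 9, -13, -8, -17]:

Scanning through the array:
Position 1 (value -1): max_ending_here = -1, max_so_far = -1
Position 2 (value 14): max_ending_here = 14, max_so_far = 14
Position 3 (value -3): max_ending_here = 11, max_so_far = 14
Position 4 (value 15): max_ending_here = 26, max_so_far = 26
Position 5 (value 7): max_ending_here = 33, max_so_far = 33
Position 6 (value 9): max_ending_here = 42, max_so_far = 42
Position 7 (value -13): max_ending_here = 29, max_so_far = 42
Position 8 (value -8): max_ending_here = 21, max_so_far = 42
Position 9 (value -17): max_ending_here = 4, max_so_far = 42

Maximum subarray: [14, -3, 15, 7, 9]
Maximum sum: 42

The maximum subarray is [14, -3, 15, 7, 9] with sum 42. This subarray runs from index 2 to index 6.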